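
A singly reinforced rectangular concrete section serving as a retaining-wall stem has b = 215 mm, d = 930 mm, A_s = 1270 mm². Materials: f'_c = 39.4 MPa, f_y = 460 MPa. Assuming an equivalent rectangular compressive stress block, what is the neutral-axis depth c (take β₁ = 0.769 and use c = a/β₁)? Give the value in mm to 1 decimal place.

c ≈ 105.5 mm

T = A_s f_y = 1270 × 460 = 584200 N = 584.2 kN.
Setting C = 0.85 f'_c a b equal to T: a = 584200/(0.85 × 39.4 × 215) = 81.135 mm.
With β₁ = 0.769, c = a/β₁ = 81.135/0.769 = 105.5 mm.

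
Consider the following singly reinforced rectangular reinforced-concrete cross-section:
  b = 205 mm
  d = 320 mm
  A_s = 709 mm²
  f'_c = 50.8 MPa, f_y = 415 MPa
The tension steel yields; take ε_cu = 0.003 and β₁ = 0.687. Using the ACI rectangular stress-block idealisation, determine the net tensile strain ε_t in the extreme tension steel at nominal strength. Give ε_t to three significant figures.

ε_t ≈ 0.0168

a = A_s f_y/(0.85 f'_c b) = 33.24 mm.
β₁ = 0.687, so c = a/β₁ = 33.24/0.687 = 48.38 mm.
From the linear strain diagram with ε_cu = 0.003: ε_t = 0.003 (d − c)/c = 0.003 × (320 − 48.38)/48.38 = 0.0168.
Since ε_t ≥ 0.005, the section is tension-controlled.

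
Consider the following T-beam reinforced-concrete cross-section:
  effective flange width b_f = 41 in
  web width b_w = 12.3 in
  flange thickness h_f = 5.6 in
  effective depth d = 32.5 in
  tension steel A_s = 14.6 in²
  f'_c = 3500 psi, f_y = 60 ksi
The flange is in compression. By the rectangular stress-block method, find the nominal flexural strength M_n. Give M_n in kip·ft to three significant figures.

M_n ≈ 2080 kip·ft

Tension: T = A_s f_y = 14.6 × 60 = 876 kips.
Try a within the flange: a = T/(0.85 f'_c b_f) = 876/(0.85 × 3.5 × 41) = 7.182 in.
a = 7.182 > h_f = 5.6 in: the block extends into the web. Split into flange-overhang and web parts.
C_f = 0.85 f'_c (b_f − b_w) h_f = 0.85 × 3.5 × (41 − 12.3) × 5.6 = 478.1 kips.
Remaining web compression depth: a_w = (T − C_f)/(0.85 f'_c b_w) = (876 − 478.1)/(0.85 × 3.5 × 12.3) = 10.874 in.
M_n = C_f(d − h_f/2) + (T − C_f)(d − a_w/2) = 478.1 × (32.5 − 2.8) + 397.9 × (32.5 − 5.437) = 14199.6 + 10768.4 = 24968.0 kip·in.
M_n = 24968.0/12 = 2080.67 kip·ft.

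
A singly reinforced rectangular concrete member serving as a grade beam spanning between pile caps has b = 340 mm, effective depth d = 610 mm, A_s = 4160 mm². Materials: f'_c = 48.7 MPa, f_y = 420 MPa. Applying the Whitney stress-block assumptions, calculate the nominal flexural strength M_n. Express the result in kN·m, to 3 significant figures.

M_n ≈ 957 kN·m

T = A_s f_y = 4160 × 420 = 1747200 N = 1747.2 kN.
From C = T: a = T/(0.85 f'_c b) = 1747200/(0.85 × 48.7 × 340) = 124.14 mm.
M_n = T(d − a/2) = 1747.2 kN × (610 − 62.07) mm = 957.34 kN·m.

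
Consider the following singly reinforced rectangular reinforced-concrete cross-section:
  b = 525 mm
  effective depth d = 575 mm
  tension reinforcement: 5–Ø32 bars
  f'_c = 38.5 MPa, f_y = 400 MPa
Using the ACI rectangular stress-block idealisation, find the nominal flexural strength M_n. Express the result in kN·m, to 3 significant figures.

M_n ≈ 849 kN·m

A_s = 5 × 804 = 4020 mm².
T = A_s f_y = 4020 × 400 = 1608000 N = 1608 kN.
From C = T: a = T/(0.85 f'_c b) = 1608000/(0.85 × 38.5 × 525) = 93.59 mm.
M_n = T(d − a/2) = 1608 kN × (575 − 46.795) mm = 849.35 kN·m.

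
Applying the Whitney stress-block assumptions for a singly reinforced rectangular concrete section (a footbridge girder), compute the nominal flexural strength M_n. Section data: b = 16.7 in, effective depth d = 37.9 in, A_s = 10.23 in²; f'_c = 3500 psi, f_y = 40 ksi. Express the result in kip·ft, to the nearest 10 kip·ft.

T = A_s f_y = 10.23 × 40 = 409.2 kips.
a = T/(0.85 f'_c b) = 409.2/(0.85 × 3.5 × 16.7) = 8.236 in.
M_n = T(d − a/2) = 409.2 × (37.9 − 4.118) = 13823.6 kip·in = 13823.6/12 = 1151.97 kip·ft.

M_n ≈ 1150 kip·ft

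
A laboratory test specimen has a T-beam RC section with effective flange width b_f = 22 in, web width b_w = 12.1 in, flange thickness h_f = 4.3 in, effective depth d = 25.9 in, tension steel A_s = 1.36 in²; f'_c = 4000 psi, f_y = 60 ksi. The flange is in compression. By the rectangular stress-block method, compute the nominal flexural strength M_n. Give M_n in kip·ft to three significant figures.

M_n ≈ 172 kip·ft

Tension: T = A_s f_y = 1.36 × 60 = 81.6 kips.
Try a within the flange: a = T/(0.85 f'_c b_f) = 81.6/(0.85 × 4 × 22) = 1.091 in.
Since a = 1.091 ≤ h_f = 4.3 in, the stress block lies entirely in the flange; analyse as a rectangular beam of width b_f.
M_n = T(d − a/2) = 81.6 × (25.9 − 0.5455) = 2068.9 kip·in.
M_n = 2068.9/12 = 172.41 kip·ft.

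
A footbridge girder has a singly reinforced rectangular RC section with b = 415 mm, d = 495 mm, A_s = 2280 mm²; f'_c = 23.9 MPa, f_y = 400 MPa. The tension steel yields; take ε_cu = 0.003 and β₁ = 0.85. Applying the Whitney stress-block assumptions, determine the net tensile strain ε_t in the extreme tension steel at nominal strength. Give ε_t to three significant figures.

ε_t ≈ 0.00867

a = A_s f_y/(0.85 f'_c b) = 108.18 mm.
β₁ = 0.85, so c = a/β₁ = 108.18/0.85 = 127.27 mm.
From the linear strain diagram with ε_cu = 0.003: ε_t = 0.003 (d − c)/c = 0.003 × (495 − 127.27)/127.27 = 0.00867.
Since ε_t ≥ 0.005, the section is tension-controlled.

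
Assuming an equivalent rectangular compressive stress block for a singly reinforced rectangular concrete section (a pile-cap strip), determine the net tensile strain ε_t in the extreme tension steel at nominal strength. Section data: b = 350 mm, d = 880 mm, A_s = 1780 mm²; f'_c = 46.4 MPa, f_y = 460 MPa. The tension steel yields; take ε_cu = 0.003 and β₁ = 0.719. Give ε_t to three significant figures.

a = A_s f_y/(0.85 f'_c b) = 59.32 mm.
β₁ = 0.719, so c = a/β₁ = 59.32/0.719 = 82.50 mm.
From the linear strain diagram with ε_cu = 0.003: ε_t = 0.003 (d − c)/c = 0.003 × (880 − 82.50)/82.50 = 0.0290.
Since ε_t ≥ 0.005, the section is tension-controlled.

ε_t ≈ 0.0290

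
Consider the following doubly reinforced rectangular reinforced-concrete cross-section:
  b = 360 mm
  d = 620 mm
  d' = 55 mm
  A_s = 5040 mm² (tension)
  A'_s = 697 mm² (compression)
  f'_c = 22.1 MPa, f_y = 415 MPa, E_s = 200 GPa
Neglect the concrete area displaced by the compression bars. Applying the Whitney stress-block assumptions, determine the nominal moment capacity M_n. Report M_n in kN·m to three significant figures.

M_n ≈ 1040 kN·m

Assume both tension and compression steel yield.
Net tension couple steel: A_s − A'_s = 4343 mm².
a = (A_s − A'_s) f_y / (0.85 f'_c b) = 1802345/(0.85 × 22.1 × 360) = 266.52 mm.
c = a/β₁ = 266.52/0.85 = 313.55 mm; ε'_s = 0.003(c − d')/c = 0.0025 ≥ f_y/E_s = 0.0021, so compression steel does yield.
M_n = (A_s − A'_s) f_y (d − a/2) + A'_s f_y (d − d') = [1802345 × (620 − 133.26) + 289255 × (620 − 55)] × 10⁻⁶ = 877.27 + 163.43 = 1040.70 kN·m.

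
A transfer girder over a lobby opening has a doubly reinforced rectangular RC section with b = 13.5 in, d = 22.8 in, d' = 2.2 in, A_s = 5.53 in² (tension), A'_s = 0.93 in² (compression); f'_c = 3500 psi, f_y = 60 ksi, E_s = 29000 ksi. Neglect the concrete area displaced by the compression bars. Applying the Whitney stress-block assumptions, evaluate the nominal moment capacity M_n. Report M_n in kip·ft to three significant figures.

M_n ≈ 541 kip·ft

Assume both steels yield.
a = (A_s − A'_s) f_y/(0.85 f'_c b) = (5.53 − 0.93) × 60/(0.85 × 3.5 × 13.5) = 6.872 in.
c = a/β₁ = 6.872/0.85 = 8.085 in; ε'_s = 0.003(c − d')/c = 0.0022 ≥ ε_y = 0.0021, so the compression steel yields.
M_n = (A_s − A'_s) f_y (d − a/2) + A'_s f_y (d − d') = 276 × (22.8 − 3.436) + 55.8 × (22.8 − 2.2) = 5344.5 + 1149.5 = 6494.0 kip·in = 6494.0/12 = 541.17 kip·ft.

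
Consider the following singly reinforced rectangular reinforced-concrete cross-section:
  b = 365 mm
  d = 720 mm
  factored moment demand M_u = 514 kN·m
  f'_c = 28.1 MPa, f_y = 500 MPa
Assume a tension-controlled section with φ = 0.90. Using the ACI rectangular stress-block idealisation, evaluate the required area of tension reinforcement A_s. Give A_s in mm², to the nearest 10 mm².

M_n = M_u/φ = 514/0.90 = 571.111 kN·m.
With M_n = 0.85 f'_c a b (d − a/2), solve the quadratic for a:
a = d − √(d² − 2M_n/(0.85 f'_c b)) = 720 − √(720² − 2 × 571.111×10⁶/(0.85 × 28.1 × 365)) = 97.60 mm.
A_s = 0.85 f'_c a b / f_y = 0.85 × 28.1 × 97.60 × 365 / 500 = 1701.8 mm².

A_s ≈ 1700 mm²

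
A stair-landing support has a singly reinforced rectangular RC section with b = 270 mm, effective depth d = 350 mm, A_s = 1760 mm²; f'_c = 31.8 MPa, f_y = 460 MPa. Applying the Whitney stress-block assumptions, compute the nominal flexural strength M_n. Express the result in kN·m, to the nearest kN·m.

M_n ≈ 238 kN·m

T = A_s f_y = 1760 × 460 = 809600 N = 809.6 kN.
From C = T: a = T/(0.85 f'_c b) = 809600/(0.85 × 31.8 × 270) = 110.93 mm.
M_n = T(d − a/2) = 809.6 kN × (350 − 55.465) mm = 238.46 kN·m.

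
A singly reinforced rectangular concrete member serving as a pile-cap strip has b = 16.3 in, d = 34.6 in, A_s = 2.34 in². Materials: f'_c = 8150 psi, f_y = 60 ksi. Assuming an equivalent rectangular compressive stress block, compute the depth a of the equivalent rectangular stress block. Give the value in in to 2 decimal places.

T = A_s f_y = 2.34 × 60 = 140.4 kips.
a = T/(0.85 f'_c b) = 140.4/(0.85 × 8.15 × 16.3) = 1.24 in.

a ≈ 1.24 in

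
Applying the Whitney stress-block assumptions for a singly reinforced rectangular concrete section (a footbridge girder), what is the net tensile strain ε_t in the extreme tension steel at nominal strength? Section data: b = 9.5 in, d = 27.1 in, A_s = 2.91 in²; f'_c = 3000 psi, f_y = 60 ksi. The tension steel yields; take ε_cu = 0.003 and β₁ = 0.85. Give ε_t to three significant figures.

a = A_s f_y/(0.85 f'_c b) = 7.207 in.
β₁ = 0.85, so c = a/β₁ = 7.207/0.85 = 8.479 in.
From the linear strain diagram with ε_cu = 0.003: ε_t = 0.003 (d − c)/c = 0.003 × (27.1 − 8.479)/8.479 = 0.00659.
Since ε_t ≥ 0.005, the section is tension-controlled.

ε_t ≈ 0.00659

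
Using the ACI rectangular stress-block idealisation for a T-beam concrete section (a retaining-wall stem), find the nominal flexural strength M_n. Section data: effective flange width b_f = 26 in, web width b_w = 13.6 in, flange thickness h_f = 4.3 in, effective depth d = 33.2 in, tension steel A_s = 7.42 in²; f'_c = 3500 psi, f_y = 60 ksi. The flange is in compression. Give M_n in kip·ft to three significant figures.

M_n ≈ 1120 kip·ft

Tension: T = A_s f_y = 7.42 × 60 = 445.2 kips.
Try a within the flange: a = T/(0.85 f'_c b_f) = 445.2/(0.85 × 3.5 × 26) = 5.756 in.
a = 5.756 > h_f = 4.3 in: the block extends into the web. Split into flange-overhang and web parts.
C_f = 0.85 f'_c (b_f − b_w) h_f = 0.85 × 3.5 × (26 − 13.6) × 4.3 = 158.6 kips.
Remaining web compression depth: a_w = (T − C_f)/(0.85 f'_c b_w) = (445.2 − 158.6)/(0.85 × 3.5 × 13.6) = 7.084 in.
M_n = C_f(d − h_f/2) + (T − C_f)(d − a_w/2) = 158.6 × (33.2 − 2.15) + 286.6 × (33.2 − 3.542) = 4924.5 + 8500.0 = 13424.5 kip·in.
M_n = 13424.5/12 = 1118.71 kip·ft.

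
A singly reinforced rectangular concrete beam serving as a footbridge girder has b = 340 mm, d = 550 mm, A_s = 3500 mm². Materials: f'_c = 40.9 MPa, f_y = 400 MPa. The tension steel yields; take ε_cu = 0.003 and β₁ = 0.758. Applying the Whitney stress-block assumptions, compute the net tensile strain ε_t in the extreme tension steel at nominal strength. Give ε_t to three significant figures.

a = A_s f_y/(0.85 f'_c b) = 118.44 mm.
β₁ = 0.758, so c = a/β₁ = 118.44/0.758 = 156.25 mm.
From the linear strain diagram with ε_cu = 0.003: ε_t = 0.003 (d − c)/c = 0.003 × (550 − 156.25)/156.25 = 0.00756.
Since ε_t ≥ 0.005, the section is tension-controlled.

ε_t ≈ 0.00756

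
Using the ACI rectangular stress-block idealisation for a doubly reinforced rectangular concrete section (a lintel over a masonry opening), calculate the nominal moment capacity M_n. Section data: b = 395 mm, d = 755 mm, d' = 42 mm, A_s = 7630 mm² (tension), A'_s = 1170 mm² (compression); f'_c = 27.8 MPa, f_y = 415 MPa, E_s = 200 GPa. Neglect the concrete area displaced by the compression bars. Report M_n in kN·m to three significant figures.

M_n ≈ 1990 kN·m

Assume both tension and compression steel yield.
Net tension couple steel: A_s − A'_s = 6460 mm².
a = (A_s − A'_s) f_y / (0.85 f'_c b) = 2680900/(0.85 × 27.8 × 395) = 287.22 mm.
c = a/β₁ = 287.22/0.85 = 337.91 mm; ε'_s = 0.003(c − d')/c = 0.0026 ≥ f_y/E_s = 0.0021, so compression steel does yield.
M_n = (A_s − A'_s) f_y (d − a/2) + A'_s f_y (d − d') = [2680900 × (755 − 143.61) + 485550 × (755 − 42)] × 10⁻⁶ = 1639.08 + 346.20 = 1985.28 kN·m.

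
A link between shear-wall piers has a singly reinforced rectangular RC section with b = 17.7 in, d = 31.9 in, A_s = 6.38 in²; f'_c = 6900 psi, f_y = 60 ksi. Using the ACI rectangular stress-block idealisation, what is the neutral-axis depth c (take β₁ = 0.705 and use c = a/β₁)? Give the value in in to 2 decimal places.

c ≈ 5.23 in

T = A_s f_y = 6.38 × 60 = 382.8 kips.
a = T/(0.85 f'_c b) = 382.8/(0.85 × 6.9 × 17.7) = 3.6875 in.
With β₁ = 0.705, c = a/β₁ = 3.6875/0.705 = 5.23 in.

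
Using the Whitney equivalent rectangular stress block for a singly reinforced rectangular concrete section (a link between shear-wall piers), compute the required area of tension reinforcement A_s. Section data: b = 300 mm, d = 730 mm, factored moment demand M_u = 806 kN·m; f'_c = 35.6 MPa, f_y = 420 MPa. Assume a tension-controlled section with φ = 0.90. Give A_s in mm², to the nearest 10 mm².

A_s ≈ 3260 mm²

M_n = M_u/φ = 806/0.90 = 895.556 kN·m.
With M_n = 0.85 f'_c a b (d − a/2), solve the quadratic for a:
a = d − √(d² − 2M_n/(0.85 f'_c b)) = 730 − √(730² − 2 × 895.556×10⁶/(0.85 × 35.6 × 300)) = 150.69 mm.
A_s = 0.85 f'_c a b / f_y = 0.85 × 35.6 × 150.69 × 300 / 420 = 3257.1 mm².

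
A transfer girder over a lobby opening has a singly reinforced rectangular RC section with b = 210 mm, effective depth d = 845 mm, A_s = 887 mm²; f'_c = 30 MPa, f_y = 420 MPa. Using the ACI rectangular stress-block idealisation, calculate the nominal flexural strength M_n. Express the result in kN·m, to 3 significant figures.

M_n ≈ 302 kN·m

T = A_s f_y = 887 × 420 = 372540 N = 372.54 kN.
From C = T: a = T/(0.85 f'_c b) = 372540/(0.85 × 30 × 210) = 69.57 mm.
M_n = T(d − a/2) = 372.54 kN × (845 − 34.785) mm = 301.84 kN·m.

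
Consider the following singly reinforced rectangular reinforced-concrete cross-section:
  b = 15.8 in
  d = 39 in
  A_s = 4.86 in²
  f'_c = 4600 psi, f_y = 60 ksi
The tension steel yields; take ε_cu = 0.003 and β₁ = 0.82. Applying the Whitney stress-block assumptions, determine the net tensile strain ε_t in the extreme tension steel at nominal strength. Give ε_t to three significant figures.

ε_t ≈ 0.0173

a = A_s f_y/(0.85 f'_c b) = 4.720 in.
β₁ = 0.82, so c = a/β₁ = 4.720/0.82 = 5.756 in.
From the linear strain diagram with ε_cu = 0.003: ε_t = 0.003 (d − c)/c = 0.003 × (39 − 5.756)/5.756 = 0.0173.
Since ε_t ≥ 0.005, the section is tension-controlled.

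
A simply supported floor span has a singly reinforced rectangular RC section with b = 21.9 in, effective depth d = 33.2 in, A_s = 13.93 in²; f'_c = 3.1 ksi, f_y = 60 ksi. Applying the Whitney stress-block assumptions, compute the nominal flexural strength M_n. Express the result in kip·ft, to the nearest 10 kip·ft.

T = A_s f_y = 13.93 × 60 = 835.8 kips.
a = T/(0.85 f'_c b) = 835.8/(0.85 × 3.1 × 21.9) = 14.484 in.
M_n = T(d − a/2) = 835.8 × (33.2 − 7.242) = 21695.7 kip·in = 21695.7/12 = 1807.98 kip·ft.

M_n ≈ 1810 kip·ft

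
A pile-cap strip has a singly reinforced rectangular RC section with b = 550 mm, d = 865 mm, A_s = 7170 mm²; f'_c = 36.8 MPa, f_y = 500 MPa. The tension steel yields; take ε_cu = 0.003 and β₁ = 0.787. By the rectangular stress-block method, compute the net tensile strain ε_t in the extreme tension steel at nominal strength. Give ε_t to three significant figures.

a = A_s f_y/(0.85 f'_c b) = 208.38 mm.
β₁ = 0.787, so c = a/β₁ = 208.38/0.787 = 264.78 mm.
From the linear strain diagram with ε_cu = 0.003: ε_t = 0.003 (d − c)/c = 0.003 × (865 − 264.78)/264.78 = 0.00680.
Since ε_t ≥ 0.005, the section is tension-controlled.

ε_t ≈ 0.00680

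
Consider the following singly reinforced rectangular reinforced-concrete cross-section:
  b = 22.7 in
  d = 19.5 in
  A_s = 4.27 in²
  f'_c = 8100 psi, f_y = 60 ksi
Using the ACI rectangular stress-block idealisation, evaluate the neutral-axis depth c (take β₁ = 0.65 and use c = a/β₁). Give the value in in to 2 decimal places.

c ≈ 2.52 in

T = A_s f_y = 4.27 × 60 = 256.2 kips.
a = T/(0.85 f'_c b) = 256.2/(0.85 × 8.1 × 22.7) = 1.6393 in.
With β₁ = 0.65, c = a/β₁ = 1.6393/0.65 = 2.52 in.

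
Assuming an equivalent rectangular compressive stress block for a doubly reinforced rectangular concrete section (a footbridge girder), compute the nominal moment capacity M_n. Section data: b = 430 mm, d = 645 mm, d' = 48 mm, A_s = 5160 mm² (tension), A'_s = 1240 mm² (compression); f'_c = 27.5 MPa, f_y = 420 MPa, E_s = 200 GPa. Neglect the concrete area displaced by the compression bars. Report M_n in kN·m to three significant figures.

Assume both tension and compression steel yield.
Net tension couple steel: A_s − A'_s = 3920 mm².
a = (A_s − A'_s) f_y / (0.85 f'_c b) = 1646400/(0.85 × 27.5 × 430) = 163.80 mm.
c = a/β₁ = 163.80/0.85 = 192.71 mm; ε'_s = 0.003(c − d')/c = 0.0023 ≥ f_y/E_s = 0.0021, so compression steel does yield.
M_n = (A_s − A'_s) f_y (d − a/2) + A'_s f_y (d − d') = [1646400 × (645 − 81.9) + 520800 × (645 − 48)] × 10⁻⁶ = 927.09 + 310.92 = 1238.01 kN·m.

M_n ≈ 1240 kN·m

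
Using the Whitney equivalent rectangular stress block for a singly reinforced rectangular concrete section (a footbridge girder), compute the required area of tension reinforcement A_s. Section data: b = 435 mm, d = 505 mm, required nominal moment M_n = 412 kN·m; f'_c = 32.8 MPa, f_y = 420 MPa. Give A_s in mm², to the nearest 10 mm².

With M_n = 0.85 f'_c a b (d − a/2), solve the quadratic for a:
a = d − √(d² − 2M_n/(0.85 f'_c b)) = 505 − √(505² − 2 × 412×10⁶/(0.85 × 32.8 × 435)) = 72.47 mm.
A_s = 0.85 f'_c a b / f_y = 0.85 × 32.8 × 72.47 × 435 / 420 = 2092.6 mm².

A_s ≈ 2090 mm²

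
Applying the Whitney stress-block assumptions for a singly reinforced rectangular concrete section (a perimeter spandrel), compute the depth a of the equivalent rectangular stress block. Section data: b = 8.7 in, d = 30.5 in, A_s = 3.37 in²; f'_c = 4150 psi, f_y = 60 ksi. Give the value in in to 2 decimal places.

T = A_s f_y = 3.37 × 60 = 202.2 kips.
a = T/(0.85 f'_c b) = 202.2/(0.85 × 4.15 × 8.7) = 6.59 in.

a ≈ 6.59 in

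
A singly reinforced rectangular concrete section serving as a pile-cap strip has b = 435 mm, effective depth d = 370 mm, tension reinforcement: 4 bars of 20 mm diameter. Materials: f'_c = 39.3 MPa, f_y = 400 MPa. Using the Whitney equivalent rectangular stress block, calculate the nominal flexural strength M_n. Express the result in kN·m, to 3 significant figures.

M_n ≈ 177 kN·m

A_s = 4 × 314 = 1256 mm².
T = A_s f_y = 1256 × 400 = 502400 N = 502.4 kN.
From C = T: a = T/(0.85 f'_c b) = 502400/(0.85 × 39.3 × 435) = 34.57 mm.
M_n = T(d − a/2) = 502.4 kN × (370 − 17.285) mm = 177.20 kN·m.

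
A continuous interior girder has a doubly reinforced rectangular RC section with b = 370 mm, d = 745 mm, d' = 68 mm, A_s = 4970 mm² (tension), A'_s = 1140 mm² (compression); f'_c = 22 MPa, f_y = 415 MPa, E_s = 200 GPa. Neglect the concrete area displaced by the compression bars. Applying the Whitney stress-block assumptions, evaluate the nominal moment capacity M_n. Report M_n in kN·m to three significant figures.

Assume both tension and compression steel yield.
Net tension couple steel: A_s − A'_s = 3830 mm².
a = (A_s − A'_s) f_y / (0.85 f'_c b) = 1589450/(0.85 × 22 × 370) = 229.72 mm.
c = a/β₁ = 229.72/0.85 = 270.26 mm; ε'_s = 0.003(c − d')/c = 0.0022 ≥ f_y/E_s = 0.0021, so compression steel does yield.
M_n = (A_s − A'_s) f_y (d − a/2) + A'_s f_y (d − d') = [1589450 × (745 − 114.86) + 473100 × (745 − 68)] × 10⁻⁶ = 1001.58 + 320.29 = 1321.87 kN·m.

M_n ≈ 1320 kN·m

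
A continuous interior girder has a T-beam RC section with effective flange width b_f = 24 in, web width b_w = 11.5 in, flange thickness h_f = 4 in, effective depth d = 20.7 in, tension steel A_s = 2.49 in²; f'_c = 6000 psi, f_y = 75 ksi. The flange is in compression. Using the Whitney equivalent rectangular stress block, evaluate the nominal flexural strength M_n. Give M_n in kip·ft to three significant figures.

Tension: T = A_s f_y = 2.49 × 75 = 186.75 kips.
Try a within the flange: a = T/(0.85 f'_c b_f) = 186.75/(0.85 × 6 × 24) = 1.526 in.
Since a = 1.526 ≤ h_f = 4 in, the stress block lies entirely in the flange; analyse as a rectangular beam of width b_f.
M_n = T(d − a/2) = 186.75 × (20.7 − 0.763) = 3723.2 kip·in.
M_n = 3723.2/12 = 310.27 kip·ft.

M_n ≈ 310 kip·ft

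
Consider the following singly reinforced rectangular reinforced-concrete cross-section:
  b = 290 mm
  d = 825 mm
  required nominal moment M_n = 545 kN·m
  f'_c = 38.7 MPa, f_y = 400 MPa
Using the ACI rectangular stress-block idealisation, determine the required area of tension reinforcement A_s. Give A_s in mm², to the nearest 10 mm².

A_s ≈ 1730 mm²

With M_n = 0.85 f'_c a b (d − a/2), solve the quadratic for a:
a = d − √(d² − 2M_n/(0.85 f'_c b)) = 825 − √(825² − 2 × 545×10⁶/(0.85 × 38.7 × 290)) = 72.43 mm.
A_s = 0.85 f'_c a b / f_y = 0.85 × 38.7 × 72.43 × 290 / 400 = 1727.4 mm².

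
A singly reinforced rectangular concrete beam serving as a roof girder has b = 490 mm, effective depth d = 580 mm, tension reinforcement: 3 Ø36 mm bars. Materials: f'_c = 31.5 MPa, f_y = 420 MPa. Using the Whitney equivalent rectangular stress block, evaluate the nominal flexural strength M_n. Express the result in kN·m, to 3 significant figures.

A_s = 3 × 1018 = 3054 mm².
T = A_s f_y = 3054 × 420 = 1282680 N = 1282.68 kN.
From C = T: a = T/(0.85 f'_c b) = 1282680/(0.85 × 31.5 × 490) = 97.77 mm.
M_n = T(d − a/2) = 1282.68 kN × (580 − 48.885) mm = 681.25 kN·m.

M_n ≈ 681 kN·m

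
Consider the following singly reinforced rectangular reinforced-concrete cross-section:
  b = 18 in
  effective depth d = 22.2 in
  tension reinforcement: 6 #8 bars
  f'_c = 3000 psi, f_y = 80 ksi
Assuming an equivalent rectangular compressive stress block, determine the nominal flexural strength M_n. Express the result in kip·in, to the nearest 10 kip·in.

A_s = 6 × 0.79 = 4.74 in².
T = A_s f_y = 4.74 × 80 = 379.2 kips.
a = T/(0.85 f'_c b) = 379.2/(0.85 × 3 × 18) = 8.261 in.
M_n = T(d − a/2) = 379.2 × (22.2 − 4.1305) = 6852.0 kip·in.

M_n ≈ 6850 kip·in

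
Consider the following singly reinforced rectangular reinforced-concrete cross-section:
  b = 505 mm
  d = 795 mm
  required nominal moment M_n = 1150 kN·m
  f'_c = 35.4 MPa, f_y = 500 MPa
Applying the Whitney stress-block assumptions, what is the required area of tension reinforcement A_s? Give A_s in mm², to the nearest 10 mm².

With M_n = 0.85 f'_c a b (d − a/2), solve the quadratic for a:
a = d − √(d² − 2M_n/(0.85 f'_c b)) = 795 − √(795² − 2 × 1150×10⁶/(0.85 × 35.4 × 505)) = 101.70 mm.
A_s = 0.85 f'_c a b / f_y = 0.85 × 35.4 × 101.70 × 505 / 500 = 3090.8 mm².

A_s ≈ 3090 mm²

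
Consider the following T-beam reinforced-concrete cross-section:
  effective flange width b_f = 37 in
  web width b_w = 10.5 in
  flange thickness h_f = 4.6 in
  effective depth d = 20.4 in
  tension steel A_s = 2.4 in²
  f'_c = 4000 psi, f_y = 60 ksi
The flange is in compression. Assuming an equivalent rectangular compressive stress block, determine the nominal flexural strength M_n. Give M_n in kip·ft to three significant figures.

Tension: T = A_s f_y = 2.4 × 60 = 144 kips.
Try a within the flange: a = T/(0.85 f'_c b_f) = 144/(0.85 × 4 × 37) = 1.145 in.
Since a = 1.145 ≤ h_f = 4.6 in, the stress block lies entirely in the flange; analyse as a rectangular beam of width b_f.
M_n = T(d − a/2) = 144 × (20.4 − 0.5725) = 2855.2 kip·in.
M_n = 2855.2/12 = 237.93 kip·ft.

M_n ≈ 238 kip·ft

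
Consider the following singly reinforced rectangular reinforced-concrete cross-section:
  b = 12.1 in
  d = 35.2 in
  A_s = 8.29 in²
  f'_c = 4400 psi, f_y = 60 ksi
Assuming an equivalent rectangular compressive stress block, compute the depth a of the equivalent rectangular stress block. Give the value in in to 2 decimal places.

a ≈ 10.99 in

T = A_s f_y = 8.29 × 60 = 497.4 kips.
a = T/(0.85 f'_c b) = 497.4/(0.85 × 4.4 × 12.1) = 10.99 in.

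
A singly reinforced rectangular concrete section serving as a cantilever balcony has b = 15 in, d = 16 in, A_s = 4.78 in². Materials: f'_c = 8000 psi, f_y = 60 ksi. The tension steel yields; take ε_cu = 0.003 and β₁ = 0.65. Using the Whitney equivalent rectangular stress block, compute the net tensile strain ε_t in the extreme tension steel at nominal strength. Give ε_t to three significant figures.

ε_t ≈ 0.00810

a = A_s f_y/(0.85 f'_c b) = 2.812 in.
β₁ = 0.65, so c = a/β₁ = 2.812/0.65 = 4.326 in.
From the linear strain diagram with ε_cu = 0.003: ε_t = 0.003 (d − c)/c = 0.003 × (16 − 4.326)/4.326 = 0.00810.
Since ε_t ≥ 0.005, the section is tension-controlled.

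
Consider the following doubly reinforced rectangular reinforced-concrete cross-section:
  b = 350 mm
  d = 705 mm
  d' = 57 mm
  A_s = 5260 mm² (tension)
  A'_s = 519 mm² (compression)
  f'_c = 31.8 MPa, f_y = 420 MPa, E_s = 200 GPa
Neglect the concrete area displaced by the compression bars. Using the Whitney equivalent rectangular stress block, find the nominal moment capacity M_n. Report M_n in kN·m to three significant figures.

M_n ≈ 1340 kN·m

Assume both tension and compression steel yield.
Net tension couple steel: A_s − A'_s = 4741 mm².
a = (A_s − A'_s) f_y / (0.85 f'_c b) = 1991220/(0.85 × 31.8 × 350) = 210.48 mm.
c = a/β₁ = 210.48/0.823 = 255.75 mm; ε'_s = 0.003(c − d')/c = 0.0023 ≥ f_y/E_s = 0.0021, so compression steel does yield.
M_n = (A_s − A'_s) f_y (d − a/2) + A'_s f_y (d − d') = [1991220 × (705 − 105.24) + 217980 × (705 − 57)] × 10⁻⁶ = 1194.25 + 141.25 = 1335.50 kN·m.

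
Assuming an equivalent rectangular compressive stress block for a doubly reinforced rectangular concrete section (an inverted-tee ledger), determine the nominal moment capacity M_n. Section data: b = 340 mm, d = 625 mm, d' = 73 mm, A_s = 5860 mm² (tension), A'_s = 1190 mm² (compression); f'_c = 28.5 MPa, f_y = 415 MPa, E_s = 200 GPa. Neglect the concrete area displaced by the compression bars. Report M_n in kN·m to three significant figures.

M_n ≈ 1260 kN·m

Assume both tension and compression steel yield.
Net tension couple steel: A_s − A'_s = 4670 mm².
a = (A_s − A'_s) f_y / (0.85 f'_c b) = 1938050/(0.85 × 28.5 × 340) = 235.30 mm.
c = a/β₁ = 235.30/0.846 = 278.13 mm; ε'_s = 0.003(c − d')/c = 0.0022 ≥ f_y/E_s = 0.0021, so compression steel does yield.
M_n = (A_s − A'_s) f_y (d − a/2) + A'_s f_y (d − d') = [1938050 × (625 − 117.65) + 493850 × (625 − 73)] × 10⁻⁶ = 983.27 + 272.61 = 1255.88 kN·m.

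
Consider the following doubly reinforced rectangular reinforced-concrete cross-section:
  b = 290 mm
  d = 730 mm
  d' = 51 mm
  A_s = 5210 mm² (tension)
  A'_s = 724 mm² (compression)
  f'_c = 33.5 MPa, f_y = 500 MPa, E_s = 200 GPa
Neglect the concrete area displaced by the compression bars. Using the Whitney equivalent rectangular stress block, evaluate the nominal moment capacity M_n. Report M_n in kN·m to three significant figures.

Assume both tension and compression steel yield.
Net tension couple steel: A_s − A'_s = 4486 mm².
a = (A_s − A'_s) f_y / (0.85 f'_c b) = 2243000/(0.85 × 33.5 × 290) = 271.62 mm.
c = a/β₁ = 271.62/0.811 = 334.92 mm; ε'_s = 0.003(c − d')/c = 0.0025 ≥ f_y/E_s = 0.0025, so compression steel does yield.
M_n = (A_s − A'_s) f_y (d − a/2) + A'_s f_y (d − d') = [2243000 × (730 − 135.81) + 362000 × (730 − 51)] × 10⁻⁶ = 1332.77 + 245.80 = 1578.57 kN·m.

M_n ≈ 1580 kN·m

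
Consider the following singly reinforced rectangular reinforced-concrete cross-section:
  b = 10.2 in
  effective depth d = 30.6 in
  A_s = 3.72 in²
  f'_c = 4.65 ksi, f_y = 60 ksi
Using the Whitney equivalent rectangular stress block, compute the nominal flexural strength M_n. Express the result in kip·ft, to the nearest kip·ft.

T = A_s f_y = 3.72 × 60 = 223.2 kips.
a = T/(0.85 f'_c b) = 223.2/(0.85 × 4.65 × 10.2) = 5.536 in.
M_n = T(d − a/2) = 223.2 × (30.6 − 2.768) = 6212.1 kip·in = 6212.1/12 = 517.68 kip·ft.

M_n ≈ 518 kip·ft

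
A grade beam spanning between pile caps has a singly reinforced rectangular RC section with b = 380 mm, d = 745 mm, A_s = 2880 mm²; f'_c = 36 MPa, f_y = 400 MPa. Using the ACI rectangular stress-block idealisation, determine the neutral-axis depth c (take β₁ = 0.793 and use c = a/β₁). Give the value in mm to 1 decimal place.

T = A_s f_y = 2880 × 400 = 1152000 N = 1152 kN.
Setting C = 0.85 f'_c a b equal to T: a = 1152000/(0.85 × 36 × 380) = 99.071 mm.
With β₁ = 0.793, c = a/β₁ = 99.071/0.793 = 124.9 mm.

c ≈ 124.9 mm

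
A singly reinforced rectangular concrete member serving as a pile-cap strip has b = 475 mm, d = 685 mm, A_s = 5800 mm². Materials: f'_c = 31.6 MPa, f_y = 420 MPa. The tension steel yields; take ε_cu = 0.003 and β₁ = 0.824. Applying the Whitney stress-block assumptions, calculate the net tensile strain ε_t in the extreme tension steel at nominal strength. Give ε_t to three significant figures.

ε_t ≈ 0.00587

a = A_s f_y/(0.85 f'_c b) = 190.93 mm.
β₁ = 0.824, so c = a/β₁ = 190.93/0.824 = 231.71 mm.
From the linear strain diagram with ε_cu = 0.003: ε_t = 0.003 (d − c)/c = 0.003 × (685 − 231.71)/231.71 = 0.00587.
Since ε_t ≥ 0.005, the section is tension-controlled.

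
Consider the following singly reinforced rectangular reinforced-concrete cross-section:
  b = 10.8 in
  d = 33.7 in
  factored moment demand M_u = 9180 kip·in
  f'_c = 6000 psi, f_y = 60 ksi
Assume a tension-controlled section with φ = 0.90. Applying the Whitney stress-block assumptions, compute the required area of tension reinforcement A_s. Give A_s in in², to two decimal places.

M_n = M_u/φ = 9180/0.90 = 10200 kip·in.
From M_n = 0.85 f'_c a b (d − a/2):
a = d − √(d² − 2M_n/(0.85 f'_c b)) = 33.7 − √(33.7² − 2 × 10200/(0.85 × 6 × 10.8)) = 6.036 in.
A_s = 0.85 f'_c a b / f_y = 0.85 × 6 × 6.036 × 10.8 / 60 = 5.541 in².

A_s ≈ 5.54 in²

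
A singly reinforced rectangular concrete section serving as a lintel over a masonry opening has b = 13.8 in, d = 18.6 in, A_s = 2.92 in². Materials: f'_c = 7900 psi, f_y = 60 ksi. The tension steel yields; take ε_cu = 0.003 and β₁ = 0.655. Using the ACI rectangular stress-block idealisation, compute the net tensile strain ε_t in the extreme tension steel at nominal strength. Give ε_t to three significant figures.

a = A_s f_y/(0.85 f'_c b) = 1.891 in.
β₁ = 0.655, so c = a/β₁ = 1.891/0.655 = 2.887 in.
From the linear strain diagram with ε_cu = 0.003: ε_t = 0.003 (d − c)/c = 0.003 × (18.6 − 2.887)/2.887 = 0.0163.
Since ε_t ≥ 0.005, the section is tension-controlled.

ε_t ≈ 0.0163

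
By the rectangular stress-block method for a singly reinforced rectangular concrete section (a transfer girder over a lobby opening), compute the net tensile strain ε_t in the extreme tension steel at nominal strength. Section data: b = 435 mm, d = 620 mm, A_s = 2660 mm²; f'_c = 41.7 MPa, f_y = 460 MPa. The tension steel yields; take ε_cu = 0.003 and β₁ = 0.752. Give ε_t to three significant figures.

ε_t ≈ 0.0146

a = A_s f_y/(0.85 f'_c b) = 79.36 mm.
β₁ = 0.752, so c = a/β₁ = 79.36/0.752 = 105.53 mm.
From the linear strain diagram with ε_cu = 0.003: ε_t = 0.003 (d − c)/c = 0.003 × (620 − 105.53)/105.53 = 0.0146.
Since ε_t ≥ 0.005, the section is tension-controlled.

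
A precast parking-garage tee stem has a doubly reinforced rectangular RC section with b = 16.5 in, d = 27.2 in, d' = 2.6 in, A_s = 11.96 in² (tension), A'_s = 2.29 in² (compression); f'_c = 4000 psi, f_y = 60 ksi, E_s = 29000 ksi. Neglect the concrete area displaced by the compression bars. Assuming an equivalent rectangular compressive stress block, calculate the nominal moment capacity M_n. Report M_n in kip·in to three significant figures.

M_n ≈ 16200 kip·in

Assume both steels yield.
a = (A_s − A'_s) f_y/(0.85 f'_c b) = (11.96 − 2.29) × 60/(0.85 × 4 × 16.5) = 10.342 in.
c = a/β₁ = 10.342/0.85 = 12.167 in; ε'_s = 0.003(c − d')/c = 0.0024 ≥ ε_y = 0.0021, so the compression steel yields.
M_n = (A_s − A'_s) f_y (d − a/2) + A'_s f_y (d − d') = 580.2 × (27.2 − 5.171) + 137.4 × (27.2 − 2.6) = 12781.2 + 3380.0 = 16161.2 kip·in.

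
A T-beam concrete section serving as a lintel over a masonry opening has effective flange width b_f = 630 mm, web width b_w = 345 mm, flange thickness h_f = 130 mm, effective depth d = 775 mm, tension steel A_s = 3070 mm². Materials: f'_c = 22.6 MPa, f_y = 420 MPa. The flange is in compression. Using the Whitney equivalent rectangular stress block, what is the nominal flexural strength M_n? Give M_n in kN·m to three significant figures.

M_n ≈ 931 kN·m

Tension: T = A_s f_y = 3070 × 420 = 1289400 N.
Try a within the flange: a = T/(0.85 f'_c b_f) = 1289400/(0.85 × 22.6 × 630) = 106.54 mm.
Since a = 106.54 ≤ h_f = 130 mm, the stress block lies entirely in the flange; analyse as a rectangular beam of width b_f.
M_n = T(d − a/2) = 1289400 × (775 − 53.27) = 930.60 × 10⁶ N·mm.
M_n = 930.60 kN·m.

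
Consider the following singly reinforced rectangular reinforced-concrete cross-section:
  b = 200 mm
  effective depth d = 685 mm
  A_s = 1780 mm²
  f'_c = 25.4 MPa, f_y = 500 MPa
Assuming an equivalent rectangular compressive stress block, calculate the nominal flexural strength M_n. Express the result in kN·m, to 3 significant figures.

M_n ≈ 518 kN·m

T = A_s f_y = 1780 × 500 = 890000 N = 890 kN.
From C = T: a = T/(0.85 f'_c b) = 890000/(0.85 × 25.4 × 200) = 206.11 mm.
M_n = T(d − a/2) = 890 kN × (685 − 103.055) mm = 517.93 kN·m.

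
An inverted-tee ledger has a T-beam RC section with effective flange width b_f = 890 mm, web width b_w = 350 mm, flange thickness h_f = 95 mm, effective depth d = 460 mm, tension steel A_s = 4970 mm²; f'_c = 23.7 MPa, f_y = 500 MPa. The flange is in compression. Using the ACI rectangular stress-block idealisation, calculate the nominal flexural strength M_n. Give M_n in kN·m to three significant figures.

M_n ≈ 945 kN·m

Tension: T = A_s f_y = 4970 × 500 = 2485000 N.
Try a within the flange: a = T/(0.85 f'_c b_f) = 2485000/(0.85 × 23.7 × 890) = 138.60 mm.
a = 138.60 > h_f = 95 mm: the block extends into the web. Split into flange-overhang and web parts.
C_f = 0.85 f'_c (b_f − b_w) h_f = 0.85 × 23.7 × (890 − 350) × 95 = 1033439 N.
Remaining web compression depth: a_w = (T − C_f)/(0.85 f'_c b_w) = (2485000 − 1033439)/(0.85 × 23.7 × 350) = 205.87 mm.
M_n = C_f(d − h_f/2) + (T − C_f)(d − a_w/2) = 1033439 × (460 − 47.5) + 1451561 × (460 − 102.935) = 426.29 + 518.30 = 944.59 × 10⁶ N·mm.
M_n = 944.59 kN·m.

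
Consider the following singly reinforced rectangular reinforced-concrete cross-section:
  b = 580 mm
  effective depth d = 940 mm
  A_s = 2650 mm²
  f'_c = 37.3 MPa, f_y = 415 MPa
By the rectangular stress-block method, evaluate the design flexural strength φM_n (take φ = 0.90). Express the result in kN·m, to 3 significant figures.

φM_n ≈ 901 kN·m

T = A_s f_y = 2650 × 415 = 1099750 N = 1099.75 kN.
From C = T: a = T/(0.85 f'_c b) = 1099750/(0.85 × 37.3 × 580) = 59.81 mm.
M_n = T(d − a/2) = 1099.75 kN × (940 − 29.905) mm = 1000.88 kN·m.
φM_n = 0.90 × 1000.88 = 900.79 kN·m.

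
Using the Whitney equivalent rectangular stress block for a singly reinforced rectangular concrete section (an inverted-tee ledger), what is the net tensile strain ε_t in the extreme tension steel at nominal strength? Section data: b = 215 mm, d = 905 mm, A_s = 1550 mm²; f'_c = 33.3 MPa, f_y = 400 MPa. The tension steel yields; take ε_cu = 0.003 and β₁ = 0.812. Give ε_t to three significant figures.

a = A_s f_y/(0.85 f'_c b) = 101.88 mm.
β₁ = 0.812, so c = a/β₁ = 101.88/0.812 = 125.47 mm.
From the linear strain diagram with ε_cu = 0.003: ε_t = 0.003 (d − c)/c = 0.003 × (905 − 125.47)/125.47 = 0.0186.
Since ε_t ≥ 0.005, the section is tension-controlled.

ε_t ≈ 0.0186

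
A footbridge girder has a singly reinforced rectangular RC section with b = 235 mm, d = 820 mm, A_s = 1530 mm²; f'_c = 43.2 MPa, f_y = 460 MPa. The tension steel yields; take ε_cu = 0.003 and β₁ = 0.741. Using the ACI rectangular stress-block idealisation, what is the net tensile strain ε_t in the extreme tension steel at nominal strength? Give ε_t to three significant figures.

a = A_s f_y/(0.85 f'_c b) = 81.56 mm.
β₁ = 0.741, so c = a/β₁ = 81.56/0.741 = 110.07 mm.
From the linear strain diagram with ε_cu = 0.003: ε_t = 0.003 (d − c)/c = 0.003 × (820 − 110.07)/110.07 = 0.0193.
Since ε_t ≥ 0.005, the section is tension-controlled.

ε_t ≈ 0.0193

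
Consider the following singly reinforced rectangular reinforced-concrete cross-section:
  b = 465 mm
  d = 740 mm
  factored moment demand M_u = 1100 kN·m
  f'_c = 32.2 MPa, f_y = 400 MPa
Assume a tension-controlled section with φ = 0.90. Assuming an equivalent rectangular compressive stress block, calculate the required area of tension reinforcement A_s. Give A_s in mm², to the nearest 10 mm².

A_s ≈ 4570 mm²

M_n = M_u/φ = 1100/0.90 = 1222.22 kN·m.
With M_n = 0.85 f'_c a b (d − a/2), solve the quadratic for a:
a = d − √(d² − 2M_n/(0.85 f'_c b)) = 740 − √(740² − 2 × 1222.22×10⁶/(0.85 × 32.2 × 465)) = 143.73 mm.
A_s = 0.85 f'_c a b / f_y = 0.85 × 32.2 × 143.73 × 465 / 400 = 4573.1 mm².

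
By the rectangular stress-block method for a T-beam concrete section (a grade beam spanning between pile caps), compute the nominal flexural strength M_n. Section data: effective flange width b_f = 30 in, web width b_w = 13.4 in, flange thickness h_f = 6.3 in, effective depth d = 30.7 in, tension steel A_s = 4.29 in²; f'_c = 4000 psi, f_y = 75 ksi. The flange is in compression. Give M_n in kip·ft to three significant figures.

Tension: T = A_s f_y = 4.29 × 75 = 321.75 kips.
Try a within the flange: a = T/(0.85 f'_c b_f) = 321.75/(0.85 × 4 × 30) = 3.154 in.
Since a = 3.154 ≤ h_f = 6.3 in, the stress block lies entirely in the flange; analyse as a rectangular beam of width b_f.
M_n = T(d − a/2) = 321.75 × (30.7 − 1.577) = 9370.3 kip·in.
M_n = 9370.3/12 = 780.86 kip·ft.

M_n ≈ 781 kip·ft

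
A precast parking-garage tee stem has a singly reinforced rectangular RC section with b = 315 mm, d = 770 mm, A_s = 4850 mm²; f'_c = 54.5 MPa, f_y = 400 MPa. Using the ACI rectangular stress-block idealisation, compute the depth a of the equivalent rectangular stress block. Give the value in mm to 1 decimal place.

T = A_s f_y = 4850 × 400 = 1940000 N = 1940 kN.
Setting C = 0.85 f'_c a b equal to T: a = 1940000/(0.85 × 54.5 × 315) = 132.9 mm.

a ≈ 132.9 mm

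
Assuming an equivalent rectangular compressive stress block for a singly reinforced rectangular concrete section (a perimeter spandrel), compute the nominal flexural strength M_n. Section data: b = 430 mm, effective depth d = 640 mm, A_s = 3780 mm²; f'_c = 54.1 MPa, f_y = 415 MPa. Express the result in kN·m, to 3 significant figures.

M_n ≈ 942 kN·m

T = A_s f_y = 3780 × 415 = 1568700 N = 1568.7 kN.
From C = T: a = T/(0.85 f'_c b) = 1568700/(0.85 × 54.1 × 430) = 79.33 mm.
M_n = T(d − a/2) = 1568.7 kN × (640 − 39.665) mm = 941.75 kN·m.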